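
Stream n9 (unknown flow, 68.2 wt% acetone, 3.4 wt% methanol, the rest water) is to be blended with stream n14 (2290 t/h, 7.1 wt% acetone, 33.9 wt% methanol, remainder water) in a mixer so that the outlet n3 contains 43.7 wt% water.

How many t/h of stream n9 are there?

Let n9 be the unknown flow. Total out = 2290 + n9.
water balance: 1351.1 + 0.284·n9 = 0.437·(2290 + n9)
(0.284 − 0.437)·n9 = 0.437×2290 − 1351.1 = -350.37
n9 = -350.37 / -0.153 = 2290 t/h

2290 t/h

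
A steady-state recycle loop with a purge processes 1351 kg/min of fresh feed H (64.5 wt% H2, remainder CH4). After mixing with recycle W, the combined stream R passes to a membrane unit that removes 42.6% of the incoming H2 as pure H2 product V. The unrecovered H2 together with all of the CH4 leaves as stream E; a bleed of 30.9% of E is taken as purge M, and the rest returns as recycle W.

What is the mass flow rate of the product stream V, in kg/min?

615.2 kg/min

H2 in R: m_A = 1351×0.645 + (1−0.309)·(1−0.426)·m_A, so m_A = 871.39/0.6034 = 1444.2 kg/min.
Product V = 0.426×1444.2 = 615.24 kg/min.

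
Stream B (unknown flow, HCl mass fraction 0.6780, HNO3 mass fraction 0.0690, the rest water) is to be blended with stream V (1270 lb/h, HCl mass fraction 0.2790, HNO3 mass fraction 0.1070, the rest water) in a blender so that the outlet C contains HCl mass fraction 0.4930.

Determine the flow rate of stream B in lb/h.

1469 lb/h

Let B be the unknown flow. Total out = 1270 + B.
HCl balance: 354.33 + 0.678·B = 0.493·(1270 + B)
(0.678 − 0.493)·B = 0.493×1270 − 354.33 = 271.78
B = 271.78 / 0.185 = 1469.1 lb/h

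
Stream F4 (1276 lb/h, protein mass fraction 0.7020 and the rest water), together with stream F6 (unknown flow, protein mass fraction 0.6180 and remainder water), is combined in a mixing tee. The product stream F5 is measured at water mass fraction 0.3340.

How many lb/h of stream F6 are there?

957 lb/h

Let F6 be the unknown flow. Total out = 1276 + F6.
water balance: 380.25 + 0.382·F6 = 0.334·(1276 + F6)
(0.382 − 0.334)·F6 = 0.334×1276 − 380.25 = 45.936
F6 = 45.936 / 0.048 = 957 lb/h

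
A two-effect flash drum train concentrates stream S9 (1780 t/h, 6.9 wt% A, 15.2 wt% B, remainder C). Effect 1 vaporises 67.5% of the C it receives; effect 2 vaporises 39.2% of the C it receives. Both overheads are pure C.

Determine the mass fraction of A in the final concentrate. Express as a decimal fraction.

0.1840

C in feed = 1780×0.779 = 1386.6 t/h.
After stage 1: C left = (1−0.675)×1386.6 = 450.65; stream total = 844.03 t/h.
After stage 2: C left = (1−0.392)×450.65 = 274; final concentrate = 667.38 t/h.
A fraction = 122.82/667.38 = 0.1840.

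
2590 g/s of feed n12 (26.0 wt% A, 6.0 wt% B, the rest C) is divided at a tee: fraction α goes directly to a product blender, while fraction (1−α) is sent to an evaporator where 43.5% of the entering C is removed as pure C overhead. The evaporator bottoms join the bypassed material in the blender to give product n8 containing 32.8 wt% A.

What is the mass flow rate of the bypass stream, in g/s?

All 2590×0.260 = 673.4 g/s of A reaches n8, so n8 = 673.4/0.328 = 2053 g/s and vapour = 536.95 g/s.
The evaporator receives (1−α)·2590 of feed at 0.680 C and removes 0.435 of that C:
0.435×0.680×(1−α)×2590 = 536.95
(1−α) = 536.95/766.12 = 0.7009;  α = 0.2991.
Bypass flow = 0.2991×2590 = 774.75 g/s.

774.7 g/s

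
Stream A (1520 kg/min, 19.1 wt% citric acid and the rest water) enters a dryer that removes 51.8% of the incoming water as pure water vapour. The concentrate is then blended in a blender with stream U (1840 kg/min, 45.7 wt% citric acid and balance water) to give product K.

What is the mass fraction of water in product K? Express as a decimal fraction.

0.585

Vapour removed = 0.518×0.809×1520 = 636.97 kg/min; concentrate = 883.03 kg/min.
water reaching the mixer = 592.71 (from concentrate) + 1840×0.543 = 1591.8 kg/min.
Product flow = 883.03 + 1840 = 2723 kg/min; water fraction = 0.585.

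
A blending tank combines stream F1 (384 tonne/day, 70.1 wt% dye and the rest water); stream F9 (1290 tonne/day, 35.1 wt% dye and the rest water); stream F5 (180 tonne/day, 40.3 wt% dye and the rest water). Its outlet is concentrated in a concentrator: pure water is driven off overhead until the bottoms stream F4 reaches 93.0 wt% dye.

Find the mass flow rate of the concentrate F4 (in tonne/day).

dye entering = 384×0.701 + 1290×0.351 + 180×0.403 = 794.51 tonne/day.
All dye reports to F4, so F4 = 794.51/0.930 = 854.32 tonne/day.

854.3 tonne/day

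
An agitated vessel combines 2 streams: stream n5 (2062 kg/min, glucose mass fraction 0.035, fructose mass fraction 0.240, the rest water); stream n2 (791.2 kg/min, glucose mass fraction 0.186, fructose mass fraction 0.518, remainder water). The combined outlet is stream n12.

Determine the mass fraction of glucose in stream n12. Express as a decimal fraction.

Total flow out = 2062 + 791.2 = 2853.2 kg/min.
glucose in = 2062×0.035 + 791.2×0.186 = 219.33 kg/min.
glucose mass fraction in n12 = 219.33/2853.2 = 0.077.

0.077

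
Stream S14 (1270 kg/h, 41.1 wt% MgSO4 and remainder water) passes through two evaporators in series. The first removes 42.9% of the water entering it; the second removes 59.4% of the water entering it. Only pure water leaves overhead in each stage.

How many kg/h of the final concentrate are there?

695.4 kg/h

water in feed = 1270×0.589 = 748.03 kg/h.
After stage 1: water left = (1−0.429)×748.03 = 427.13; stream total = 949.1 kg/h.
After stage 2: water left = (1−0.594)×427.13 = 173.41; final concentrate = 695.38 kg/h.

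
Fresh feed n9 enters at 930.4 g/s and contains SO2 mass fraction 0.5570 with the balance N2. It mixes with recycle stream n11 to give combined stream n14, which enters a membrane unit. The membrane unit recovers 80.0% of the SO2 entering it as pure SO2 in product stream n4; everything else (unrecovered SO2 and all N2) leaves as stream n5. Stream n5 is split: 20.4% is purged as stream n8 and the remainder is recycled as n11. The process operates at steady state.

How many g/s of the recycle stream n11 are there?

1706 g/s

N2 enters only via n9 and leaves only via the purge: 930.4×0.443 = 0.204×(N2 in n5), and the membrane unit passes all N2, so N2 in n14 = N2 in n5 = 2020.4 g/s.
SO2 in n14: m_A = 930.4×0.557 + (1−0.204)·(1−0.800)·m_A, so m_A = 518.23/0.8408 = 616.36 g/s.
n5 = (1−0.800)×616.36 + 2020.4 = 2143.7 g/s.
Recycle n11 = (1−0.204)×2143.7 = 1706.4 g/s.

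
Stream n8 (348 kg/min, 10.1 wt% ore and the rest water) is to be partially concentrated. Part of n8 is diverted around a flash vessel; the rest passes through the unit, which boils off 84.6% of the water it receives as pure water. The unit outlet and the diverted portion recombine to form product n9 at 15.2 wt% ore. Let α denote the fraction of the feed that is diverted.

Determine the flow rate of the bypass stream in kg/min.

194.5 kg/min

All 348×0.101 = 35.148 kg/min of ore reaches n9, so n9 = 35.148/0.152 = 231.24 kg/min and vapour = 116.76 kg/min.
The evaporator receives (1−α)·348 of feed at 0.899 water and removes 0.846 of that water:
0.846×0.899×(1−α)×348 = 116.76
(1−α) = 116.76/264.67 = 0.4412;  α = 0.5588.
Bypass flow = 0.5588×348 = 194.48 kg/min.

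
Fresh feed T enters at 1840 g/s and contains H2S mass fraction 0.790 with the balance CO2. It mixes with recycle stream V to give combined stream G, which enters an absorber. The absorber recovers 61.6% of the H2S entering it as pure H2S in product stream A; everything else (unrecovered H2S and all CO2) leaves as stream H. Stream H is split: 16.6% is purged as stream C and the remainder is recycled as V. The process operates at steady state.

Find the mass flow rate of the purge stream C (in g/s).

CO2 enters only via T and leaves only via the purge: 1840×0.210 = 0.166×(CO2 in H), and the absorber passes all CO2, so CO2 in G = CO2 in H = 2327.7 g/s.
H2S in G: m_A = 1840×0.790 + (1−0.166)·(1−0.616)·m_A, so m_A = 1453.6/0.6797 = 2138.5 g/s.
H = (1−0.616)×2138.5 + 2327.7 = 3148.9 g/s.
Purge C = 0.166×3148.9 = 522.71 g/s.

522.7 g/s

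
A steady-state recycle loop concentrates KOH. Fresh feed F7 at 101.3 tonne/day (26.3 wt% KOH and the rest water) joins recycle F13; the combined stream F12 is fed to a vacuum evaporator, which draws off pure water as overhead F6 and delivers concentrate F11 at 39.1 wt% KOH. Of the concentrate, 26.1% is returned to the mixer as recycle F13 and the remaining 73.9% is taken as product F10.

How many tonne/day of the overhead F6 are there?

Overall KOH balance (none leaves overhead): KOH in fresh feed = KOH in product, i.e. 101.3×0.263 = (1−0.261)·F11·0.391.
F11 = 26.642/(0.391×0.739) = 92.203 tonne/day.
Recycle F13 = 0.261×92.203 = 24.065 tonne/day.
Combined feed F12 = 101.3 + 24.065 = 125.36 tonne/day.
Overhead F6 = F12 − F11 = 125.36 − 92.203 = 33.162 tonne/day.

33.16 tonne/day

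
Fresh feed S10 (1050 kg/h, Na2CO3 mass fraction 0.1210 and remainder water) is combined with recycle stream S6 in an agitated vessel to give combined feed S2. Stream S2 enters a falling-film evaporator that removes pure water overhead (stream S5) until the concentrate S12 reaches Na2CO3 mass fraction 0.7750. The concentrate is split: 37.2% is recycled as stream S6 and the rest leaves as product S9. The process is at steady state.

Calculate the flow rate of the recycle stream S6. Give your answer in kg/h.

Overall Na2CO3 balance (none leaves overhead): Na2CO3 in fresh feed = Na2CO3 in product, i.e. 1050×0.121 = (1−0.372)·S12·0.775.
S12 = 127.05/(0.775×0.628) = 261.04 kg/h.
Recycle S6 = 0.372×261.04 = 97.108 kg/h.

97.11 kg/h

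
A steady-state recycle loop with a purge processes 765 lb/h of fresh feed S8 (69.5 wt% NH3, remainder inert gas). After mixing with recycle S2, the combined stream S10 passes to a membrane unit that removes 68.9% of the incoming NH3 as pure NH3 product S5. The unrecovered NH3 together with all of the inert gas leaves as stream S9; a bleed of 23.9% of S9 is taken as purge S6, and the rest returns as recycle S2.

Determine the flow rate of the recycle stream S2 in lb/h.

907.8 lb/h

inert gas enters only via S8 and leaves only via the purge: 765×0.305 = 0.239×(inert gas in S9), and the membrane unit passes all inert gas, so inert gas in S10 = inert gas in S9 = 976.26 lb/h.
NH3 in S10: m_A = 765×0.695 + (1−0.239)·(1−0.689)·m_A, so m_A = 531.67/0.7633 = 696.52 lb/h.
S9 = (1−0.689)×696.52 + 976.26 = 1192.9 lb/h.
Recycle S2 = (1−0.239)×1192.9 = 907.78 lb/h.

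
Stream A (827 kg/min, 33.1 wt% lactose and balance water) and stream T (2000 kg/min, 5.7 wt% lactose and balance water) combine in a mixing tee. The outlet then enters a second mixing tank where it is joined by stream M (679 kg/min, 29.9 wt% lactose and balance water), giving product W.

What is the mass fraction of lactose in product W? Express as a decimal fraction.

Overall, product flow = 3506 kg/min.
lactose in = 827×0.331 + 2000×0.057 + 679×0.299 = 590.76 kg/min.
lactose fraction in W = 0.168.

0.168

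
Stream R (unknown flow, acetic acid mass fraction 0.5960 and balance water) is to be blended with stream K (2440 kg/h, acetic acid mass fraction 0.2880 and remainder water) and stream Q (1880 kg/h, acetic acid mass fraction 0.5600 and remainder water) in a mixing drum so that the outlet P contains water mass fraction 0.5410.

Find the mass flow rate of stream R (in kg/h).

1660 kg/h

Let R be the unknown flow. Total out = 4320 + R.
water balance: 2564.5 + 0.404·R = 0.541·(4320 + R)
(0.404 − 0.541)·R = 0.541×4320 − 2564.5 = -227.36
R = -227.36 / -0.137 = 1659.6 kg/h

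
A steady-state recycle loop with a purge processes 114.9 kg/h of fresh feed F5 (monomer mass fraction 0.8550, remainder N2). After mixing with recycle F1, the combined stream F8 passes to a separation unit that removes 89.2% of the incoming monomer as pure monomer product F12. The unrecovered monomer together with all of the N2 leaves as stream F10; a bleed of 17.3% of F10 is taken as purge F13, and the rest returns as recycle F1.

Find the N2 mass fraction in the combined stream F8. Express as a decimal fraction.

N2 enters only via F5 and leaves only via the purge: 114.9×0.145 = 0.173×(N2 in F10), and the separation unit passes all N2, so N2 in F8 = N2 in F10 = 96.303 kg/h.
monomer in F8: m_A = 114.9×0.855 + (1−0.173)·(1−0.892)·m_A, so m_A = 98.24/0.9107 = 107.87 kg/h.
F8 = 107.87 + 96.303 = 204.18 kg/h.
N2 fraction in F8 = 96.303/204.18 = 0.4717.

0.4717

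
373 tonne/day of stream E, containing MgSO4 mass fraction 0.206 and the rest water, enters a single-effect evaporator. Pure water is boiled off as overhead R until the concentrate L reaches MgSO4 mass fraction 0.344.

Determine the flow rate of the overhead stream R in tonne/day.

149.6 tonne/day

MgSO4 is conserved: 373×0.206 = 76.838 tonne/day all reports to the concentrate.
Concentrate = 76.838/(target fraction) = 223.37 tonne/day.
Overhead = 373 − 223.37 = 149.63 tonne/day.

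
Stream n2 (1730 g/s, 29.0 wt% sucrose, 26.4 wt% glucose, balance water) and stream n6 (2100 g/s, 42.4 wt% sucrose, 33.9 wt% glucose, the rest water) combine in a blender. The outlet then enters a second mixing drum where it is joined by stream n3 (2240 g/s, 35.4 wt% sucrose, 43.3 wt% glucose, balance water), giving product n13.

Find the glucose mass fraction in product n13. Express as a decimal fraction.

Overall, product flow = 6070 g/s.
glucose in = 1730×0.264 + 2100×0.339 + 2240×0.433 = 2138.5 g/s.
glucose fraction in n13 = 0.3523.

0.3523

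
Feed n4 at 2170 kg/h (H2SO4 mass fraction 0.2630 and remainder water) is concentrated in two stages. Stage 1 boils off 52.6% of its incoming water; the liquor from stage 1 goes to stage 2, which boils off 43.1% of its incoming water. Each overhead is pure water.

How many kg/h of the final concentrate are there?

1002 kg/h

water in feed = 2170×0.737 = 1599.3 kg/h.
After stage 1: water left = (1−0.526)×1599.3 = 758.06; stream total = 1328.8 kg/h.
After stage 2: water left = (1−0.431)×758.06 = 431.34; final concentrate = 1002 kg/h.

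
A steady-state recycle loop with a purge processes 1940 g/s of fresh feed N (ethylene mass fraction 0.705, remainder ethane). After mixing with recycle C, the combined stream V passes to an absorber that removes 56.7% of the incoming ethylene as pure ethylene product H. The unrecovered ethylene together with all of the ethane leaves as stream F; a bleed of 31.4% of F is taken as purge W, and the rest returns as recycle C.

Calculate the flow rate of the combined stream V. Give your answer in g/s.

ethane enters only via N and leaves only via the purge: 1940×0.295 = 0.314×(ethane in F), and the absorber passes all ethane, so ethane in V = ethane in F = 1822.6 g/s.
ethylene in V: m_A = 1940×0.705 + (1−0.314)·(1−0.567)·m_A, so m_A = 1367.7/0.7030 = 1945.6 g/s.
V = 1945.6 + 1822.6 = 3768.2 g/s.

3768 g/s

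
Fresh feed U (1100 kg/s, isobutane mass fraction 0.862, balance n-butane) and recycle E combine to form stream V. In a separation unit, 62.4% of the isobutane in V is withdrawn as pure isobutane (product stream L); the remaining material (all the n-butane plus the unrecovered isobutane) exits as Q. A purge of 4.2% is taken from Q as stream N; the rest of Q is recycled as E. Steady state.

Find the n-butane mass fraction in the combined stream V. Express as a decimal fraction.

n-butane enters only via U and leaves only via the purge: 1100×0.138 = 0.042×(n-butane in Q), and the separation unit passes all n-butane, so n-butane in V = n-butane in Q = 3614.3 kg/s.
isobutane in V: m_A = 1100×0.862 + (1−0.042)·(1−0.624)·m_A, so m_A = 948.2/0.6398 = 1482 kg/s.
V = 1482 + 3614.3 = 5096.3 kg/s.
n-butane fraction in V = 3614.3/5096.3 = 0.709.

0.709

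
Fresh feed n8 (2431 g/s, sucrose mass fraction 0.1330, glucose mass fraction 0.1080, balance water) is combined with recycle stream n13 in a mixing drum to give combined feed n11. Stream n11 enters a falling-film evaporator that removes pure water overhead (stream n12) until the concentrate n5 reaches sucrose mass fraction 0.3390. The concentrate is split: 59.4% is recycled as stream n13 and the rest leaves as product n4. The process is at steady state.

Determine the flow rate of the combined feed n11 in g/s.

3826 g/s

Overall sucrose balance (none leaves overhead): sucrose in fresh feed = sucrose in product, i.e. 2431×0.133 = (1−0.594)·n5·0.339.
n5 = 323.32/(0.339×0.406) = 2349.2 g/s.
Recycle n13 = 0.594×2349.2 = 1395.4 g/s.
Combined feed n11 = 2431 + 1395.4 = 3826.4 g/s.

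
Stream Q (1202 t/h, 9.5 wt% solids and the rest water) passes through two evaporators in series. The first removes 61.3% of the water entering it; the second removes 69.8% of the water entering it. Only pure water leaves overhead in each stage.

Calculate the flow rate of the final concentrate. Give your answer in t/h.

241.3 t/h

water in feed = 1202×0.905 = 1087.8 t/h.
After stage 1: water left = (1−0.613)×1087.8 = 420.98; stream total = 535.17 t/h.
After stage 2: water left = (1−0.698)×420.98 = 127.14; final concentrate = 241.33 t/h.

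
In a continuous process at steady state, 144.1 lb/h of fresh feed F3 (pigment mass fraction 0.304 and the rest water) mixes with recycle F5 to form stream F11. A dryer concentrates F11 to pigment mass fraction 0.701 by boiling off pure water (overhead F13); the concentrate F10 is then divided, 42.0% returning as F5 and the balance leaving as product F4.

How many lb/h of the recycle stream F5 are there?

Overall pigment balance (none leaves overhead): pigment in fresh feed = pigment in product, i.e. 144.1×0.304 = (1−0.420)·F10·0.701.
F10 = 43.806/(0.701×0.580) = 107.74 lb/h.
Recycle F5 = 0.420×107.74 = 45.252 lb/h.

45.25 lb/h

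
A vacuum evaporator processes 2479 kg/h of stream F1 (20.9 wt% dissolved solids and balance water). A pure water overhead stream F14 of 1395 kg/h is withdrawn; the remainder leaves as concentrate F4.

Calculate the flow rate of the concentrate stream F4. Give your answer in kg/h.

Concentrate = 2479 − 1395 = 1084 kg/h.

1084 kg/h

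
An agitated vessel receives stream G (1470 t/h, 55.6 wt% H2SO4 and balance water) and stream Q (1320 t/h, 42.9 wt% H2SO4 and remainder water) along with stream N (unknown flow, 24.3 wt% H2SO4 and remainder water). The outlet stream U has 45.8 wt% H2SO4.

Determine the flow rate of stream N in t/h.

492 t/h

Let N be the unknown flow. Total out = 2790 + N.
H2SO4 balance: 1383.6 + 0.243·N = 0.458·(2790 + N)
(0.243 − 0.458)·N = 0.458×2790 − 1383.6 = -105.78
N = -105.78 / -0.215 = 492 t/h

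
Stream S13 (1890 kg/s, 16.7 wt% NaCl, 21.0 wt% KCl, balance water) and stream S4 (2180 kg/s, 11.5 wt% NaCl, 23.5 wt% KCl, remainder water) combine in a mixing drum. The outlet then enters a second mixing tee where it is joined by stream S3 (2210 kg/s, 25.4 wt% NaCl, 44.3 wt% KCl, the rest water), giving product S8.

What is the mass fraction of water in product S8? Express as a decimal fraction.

Overall, product flow = 6280 kg/s.
water in = 1890×0.623 + 2180×0.650 + 2210×0.303 = 3264.1 kg/s.
water fraction in S8 = 0.520.

0.520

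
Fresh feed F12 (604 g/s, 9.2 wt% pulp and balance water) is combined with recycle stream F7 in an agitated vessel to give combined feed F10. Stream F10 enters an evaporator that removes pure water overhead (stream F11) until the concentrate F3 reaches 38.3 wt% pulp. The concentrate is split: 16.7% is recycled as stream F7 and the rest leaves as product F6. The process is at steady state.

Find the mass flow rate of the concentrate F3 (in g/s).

174.2 g/s

Overall pulp balance (none leaves overhead): pulp in fresh feed = pulp in product, i.e. 604×0.092 = (1−0.167)·F3·0.383.
F3 = 55.568/(0.383×0.833) = 174.17 g/s.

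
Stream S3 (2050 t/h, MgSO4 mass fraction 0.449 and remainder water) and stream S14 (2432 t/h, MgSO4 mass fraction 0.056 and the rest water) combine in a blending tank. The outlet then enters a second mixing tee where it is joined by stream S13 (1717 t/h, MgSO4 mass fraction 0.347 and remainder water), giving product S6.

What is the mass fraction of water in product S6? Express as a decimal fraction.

Overall, product flow = 6199 t/h.
water in = 2050×0.551 + 2432×0.944 + 1717×0.653 = 4546.6 t/h.
water fraction in S6 = 0.733.

0.733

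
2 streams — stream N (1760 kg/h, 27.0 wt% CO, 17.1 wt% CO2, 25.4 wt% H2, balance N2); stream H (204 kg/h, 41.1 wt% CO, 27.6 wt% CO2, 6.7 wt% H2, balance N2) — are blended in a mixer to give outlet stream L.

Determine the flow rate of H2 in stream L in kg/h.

460.7 kg/h

H2 out = H2 in = 1760×0.254 + 204×0.067 = 460.71 kg/h.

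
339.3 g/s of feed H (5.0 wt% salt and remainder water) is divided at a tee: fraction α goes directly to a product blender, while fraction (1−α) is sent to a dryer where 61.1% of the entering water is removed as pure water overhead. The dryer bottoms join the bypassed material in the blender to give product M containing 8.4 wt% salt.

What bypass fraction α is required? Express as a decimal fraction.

0.303

All 339.3×0.050 = 16.965 g/s of salt reaches M, so M = 16.965/0.084 = 201.96 g/s and vapour = 137.34 g/s.
The evaporator receives (1−α)·339.3 of feed at 0.950 water and removes 0.611 of that water:
0.611×0.950×(1−α)×339.3 = 137.34
(1−α) = 137.34/196.95 = 0.6973;  α = 0.3027.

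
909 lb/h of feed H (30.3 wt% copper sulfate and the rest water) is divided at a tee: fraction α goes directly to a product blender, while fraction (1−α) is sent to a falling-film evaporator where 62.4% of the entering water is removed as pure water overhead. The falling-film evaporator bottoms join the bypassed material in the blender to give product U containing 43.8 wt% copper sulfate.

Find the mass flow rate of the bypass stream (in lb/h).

264.8 lb/h

All 909×0.303 = 275.43 lb/h of copper sulfate reaches U, so U = 275.43/0.438 = 628.83 lb/h and vapour = 280.17 lb/h.
The evaporator receives (1−α)·909 of feed at 0.697 water and removes 0.624 of that water:
0.624×0.697×(1−α)×909 = 280.17
(1−α) = 280.17/395.35 = 0.7087;  α = 0.2913.
Bypass flow = 0.2913×909 = 264.82 lb/h.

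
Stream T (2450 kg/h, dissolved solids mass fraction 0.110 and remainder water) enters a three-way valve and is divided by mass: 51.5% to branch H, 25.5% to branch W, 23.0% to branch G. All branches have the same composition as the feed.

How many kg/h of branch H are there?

1262 kg/h

Branch H flow = 0.515×2450 = 1261.8 kg/h.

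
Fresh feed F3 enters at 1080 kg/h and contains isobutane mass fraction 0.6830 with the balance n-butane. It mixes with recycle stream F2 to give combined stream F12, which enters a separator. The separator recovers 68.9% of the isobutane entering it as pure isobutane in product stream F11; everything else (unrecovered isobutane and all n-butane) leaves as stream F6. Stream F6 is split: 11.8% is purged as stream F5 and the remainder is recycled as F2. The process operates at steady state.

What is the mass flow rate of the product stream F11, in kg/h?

isobutane in F12: m_A = 1080×0.683 + (1−0.118)·(1−0.689)·m_A, so m_A = 737.64/0.7257 = 1016.5 kg/h.
Product F11 = 0.689×1016.5 = 700.34 kg/h.

700.3 kg/h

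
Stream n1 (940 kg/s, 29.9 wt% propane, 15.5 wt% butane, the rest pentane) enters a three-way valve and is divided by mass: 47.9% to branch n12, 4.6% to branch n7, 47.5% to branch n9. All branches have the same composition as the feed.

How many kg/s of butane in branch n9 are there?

69.21 kg/s

Branch n9 total = 0.475×940 = 446.5 kg/s.
butane in n9 = 0.155×446.5 = 69.207 kg/s.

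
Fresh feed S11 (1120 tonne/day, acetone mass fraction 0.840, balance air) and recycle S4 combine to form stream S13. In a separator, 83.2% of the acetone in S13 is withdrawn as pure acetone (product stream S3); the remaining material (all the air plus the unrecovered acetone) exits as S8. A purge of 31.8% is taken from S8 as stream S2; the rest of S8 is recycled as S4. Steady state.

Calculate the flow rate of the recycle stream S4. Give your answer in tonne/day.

air enters only via S11 and leaves only via the purge: 1120×0.160 = 0.318×(air in S8), and the separator passes all air, so air in S13 = air in S8 = 563.52 tonne/day.
acetone in S13: m_A = 1120×0.840 + (1−0.318)·(1−0.832)·m_A, so m_A = 940.8/0.8854 = 1062.5 tonne/day.
S8 = (1−0.832)×1062.5 + 563.52 = 742.03 tonne/day.
Recycle S4 = (1−0.318)×742.03 = 506.06 tonne/day.

506.1 tonne/day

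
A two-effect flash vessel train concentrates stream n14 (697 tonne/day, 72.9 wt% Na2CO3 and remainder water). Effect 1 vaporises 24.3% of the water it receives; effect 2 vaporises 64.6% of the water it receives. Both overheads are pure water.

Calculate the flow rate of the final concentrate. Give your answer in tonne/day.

558.7 tonne/day

water in feed = 697×0.271 = 188.89 tonne/day.
After stage 1: water left = (1−0.243)×188.89 = 142.99; stream total = 651.1 tonne/day.
After stage 2: water left = (1−0.646)×142.99 = 50.618; final concentrate = 558.73 tonne/day.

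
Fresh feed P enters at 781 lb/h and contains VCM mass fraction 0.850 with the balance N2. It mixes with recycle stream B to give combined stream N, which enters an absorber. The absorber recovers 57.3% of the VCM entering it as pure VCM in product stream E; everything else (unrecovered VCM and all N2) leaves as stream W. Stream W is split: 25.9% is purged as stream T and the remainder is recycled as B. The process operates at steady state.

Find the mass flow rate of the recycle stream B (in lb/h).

N2 enters only via P and leaves only via the purge: 781×0.150 = 0.259×(N2 in W), and the absorber passes all N2, so N2 in N = N2 in W = 452.32 lb/h.
VCM in N: m_A = 781×0.850 + (1−0.259)·(1−0.573)·m_A, so m_A = 663.85/0.6836 = 971.12 lb/h.
W = (1−0.573)×971.12 + 452.32 = 866.98 lb/h.
Recycle B = (1−0.259)×866.98 = 642.44 lb/h.

642.4 lb/h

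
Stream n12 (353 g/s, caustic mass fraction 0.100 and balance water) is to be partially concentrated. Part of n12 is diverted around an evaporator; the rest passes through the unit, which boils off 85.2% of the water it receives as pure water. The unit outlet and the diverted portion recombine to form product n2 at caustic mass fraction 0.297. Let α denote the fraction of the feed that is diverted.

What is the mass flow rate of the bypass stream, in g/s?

47.65 g/s

All 353×0.100 = 35.3 g/s of caustic reaches n2, so n2 = 35.3/0.297 = 118.86 g/s and vapour = 234.14 g/s.
The evaporator receives (1−α)·353 of feed at 0.900 water and removes 0.852 of that water:
0.852×0.900×(1−α)×353 = 234.14
(1−α) = 234.14/270.68 = 0.8650;  α = 0.1350.
Bypass flow = 0.1350×353 = 47.647 g/s.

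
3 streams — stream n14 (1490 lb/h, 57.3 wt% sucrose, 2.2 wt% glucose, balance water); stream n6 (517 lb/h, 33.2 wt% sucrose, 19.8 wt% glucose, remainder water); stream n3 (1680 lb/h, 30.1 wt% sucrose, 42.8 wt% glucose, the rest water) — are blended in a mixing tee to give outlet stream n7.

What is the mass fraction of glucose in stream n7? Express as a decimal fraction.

0.232

Total flow out = 1490 + 517 + 1680 = 3687 lb/h.
glucose in = 1490×0.022 + 517×0.198 + 1680×0.428 = 854.19 lb/h.
glucose mass fraction in n7 = 854.19/3687 = 0.232.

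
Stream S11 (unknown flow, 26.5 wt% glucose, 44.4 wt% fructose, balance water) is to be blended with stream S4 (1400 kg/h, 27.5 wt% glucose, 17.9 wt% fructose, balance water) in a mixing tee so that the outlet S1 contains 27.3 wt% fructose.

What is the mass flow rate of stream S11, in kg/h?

Let S11 be the unknown flow. Total out = 1400 + S11.
fructose balance: 250.6 + 0.444·S11 = 0.273·(1400 + S11)
(0.444 − 0.273)·S11 = 0.273×1400 − 250.6 = 131.6
S11 = 131.6 / 0.171 = 769.59 kg/h

769.6 kg/h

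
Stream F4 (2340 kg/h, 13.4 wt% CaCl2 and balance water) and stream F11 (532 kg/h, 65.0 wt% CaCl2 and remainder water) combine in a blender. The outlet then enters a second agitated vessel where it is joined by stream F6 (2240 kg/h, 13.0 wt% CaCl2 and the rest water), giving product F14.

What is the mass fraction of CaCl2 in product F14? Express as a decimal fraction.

0.186

Overall, product flow = 5112 kg/h.
CaCl2 in = 2340×0.134 + 532×0.650 + 2240×0.130 = 950.56 kg/h.
CaCl2 fraction in F14 = 0.186.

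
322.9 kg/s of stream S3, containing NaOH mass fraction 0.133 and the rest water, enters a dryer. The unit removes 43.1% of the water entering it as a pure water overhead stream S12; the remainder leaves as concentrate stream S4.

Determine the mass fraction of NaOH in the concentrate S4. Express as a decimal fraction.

NaOH is not removed: 322.9×0.133 = 42.946 kg/s of NaOH enters S4.
water entering = 322.9×0.867 = 279.95 kg/s; overhead removed = 0.431×279.95 = 120.66 kg/s.
Concentrate = 322.9 − 120.66 = 202.24 kg/s.
Mass fraction = 42.946/202.24 = 0.212.

0.212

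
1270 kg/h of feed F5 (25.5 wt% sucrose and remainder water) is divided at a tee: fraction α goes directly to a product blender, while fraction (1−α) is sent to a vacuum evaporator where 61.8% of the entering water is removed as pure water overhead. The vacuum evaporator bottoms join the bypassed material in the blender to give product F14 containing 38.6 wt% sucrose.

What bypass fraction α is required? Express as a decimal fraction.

All 1270×0.255 = 323.85 kg/h of sucrose reaches F14, so F14 = 323.85/0.386 = 838.99 kg/h and vapour = 431.01 kg/h.
The evaporator receives (1−α)·1270 of feed at 0.745 water and removes 0.618 of that water:
0.618×0.745×(1−α)×1270 = 431.01
(1−α) = 431.01/584.72 = 0.7371;  α = 0.2629.

0.263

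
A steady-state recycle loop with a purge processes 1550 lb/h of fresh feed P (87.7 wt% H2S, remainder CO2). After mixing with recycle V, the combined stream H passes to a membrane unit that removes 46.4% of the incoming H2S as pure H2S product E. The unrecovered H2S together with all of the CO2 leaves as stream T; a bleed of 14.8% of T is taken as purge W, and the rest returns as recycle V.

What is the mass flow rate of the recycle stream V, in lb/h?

2240 lb/h

CO2 enters only via P and leaves only via the purge: 1550×0.123 = 0.148×(CO2 in T), and the membrane unit passes all CO2, so CO2 in H = CO2 in T = 1288.2 lb/h.
H2S in H: m_A = 1550×0.877 + (1−0.148)·(1−0.464)·m_A, so m_A = 1359.3/0.5433 = 2501.9 lb/h.
T = (1−0.464)×2501.9 + 1288.2 = 2629.2 lb/h.
Recycle V = (1−0.148)×2629.2 = 2240.1 lb/h.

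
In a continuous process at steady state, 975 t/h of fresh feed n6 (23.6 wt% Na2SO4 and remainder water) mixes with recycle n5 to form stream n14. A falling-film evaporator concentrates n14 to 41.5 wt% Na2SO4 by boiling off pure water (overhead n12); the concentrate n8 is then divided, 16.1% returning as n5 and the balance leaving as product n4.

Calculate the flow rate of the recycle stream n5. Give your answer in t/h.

Overall Na2SO4 balance (none leaves overhead): Na2SO4 in fresh feed = Na2SO4 in product, i.e. 975×0.236 = (1−0.161)·n8·0.415.
n8 = 230.1/(0.415×0.839) = 660.86 t/h.
Recycle n5 = 0.161×660.86 = 106.4 t/h.

106.4 t/h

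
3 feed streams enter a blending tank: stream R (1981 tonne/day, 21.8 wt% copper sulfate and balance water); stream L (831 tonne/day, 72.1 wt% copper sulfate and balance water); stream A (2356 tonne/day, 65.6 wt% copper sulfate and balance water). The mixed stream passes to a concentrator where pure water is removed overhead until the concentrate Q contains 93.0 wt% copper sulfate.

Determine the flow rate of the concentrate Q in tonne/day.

2770 tonne/day

copper sulfate entering = 1981×0.218 + 831×0.721 + 2356×0.656 = 2576.5 tonne/day.
All copper sulfate reports to Q, so Q = 2576.5/0.930 = 2770.5 tonne/day.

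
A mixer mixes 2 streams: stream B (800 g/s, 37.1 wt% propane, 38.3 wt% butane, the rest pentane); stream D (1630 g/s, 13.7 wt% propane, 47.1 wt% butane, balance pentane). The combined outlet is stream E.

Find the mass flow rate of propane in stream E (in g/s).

propane out = propane in = 800×0.371 + 1630×0.137 = 520.11 g/s.

520.1 g/s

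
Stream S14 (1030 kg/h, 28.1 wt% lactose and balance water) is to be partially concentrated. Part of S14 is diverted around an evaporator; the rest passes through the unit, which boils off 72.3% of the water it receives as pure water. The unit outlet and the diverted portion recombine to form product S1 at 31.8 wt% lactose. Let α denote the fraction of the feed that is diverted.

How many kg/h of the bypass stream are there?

799.5 kg/h

All 1030×0.281 = 289.43 kg/h of lactose reaches S1, so S1 = 289.43/0.318 = 910.16 kg/h and vapour = 119.84 kg/h.
The evaporator receives (1−α)·1030 of feed at 0.719 water and removes 0.723 of that water:
0.723×0.719×(1−α)×1030 = 119.84
(1−α) = 119.84/535.43 = 0.2238;  α = 0.7762.
Bypass flow = 0.7762×1030 = 799.46 kg/h.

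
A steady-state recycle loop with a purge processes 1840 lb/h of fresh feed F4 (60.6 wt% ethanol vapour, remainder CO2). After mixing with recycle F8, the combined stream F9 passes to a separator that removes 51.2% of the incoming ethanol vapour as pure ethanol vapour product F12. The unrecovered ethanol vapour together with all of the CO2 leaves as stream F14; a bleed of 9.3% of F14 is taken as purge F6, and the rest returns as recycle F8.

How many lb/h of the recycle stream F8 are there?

7956 lb/h

CO2 enters only via F4 and leaves only via the purge: 1840×0.394 = 0.093×(CO2 in F14), and the separator passes all CO2, so CO2 in F9 = CO2 in F14 = 7795.3 lb/h.
ethanol vapour in F9: m_A = 1840×0.606 + (1−0.093)·(1−0.512)·m_A, so m_A = 1115/0.5574 = 2000.5 lb/h.
F14 = (1−0.512)×2000.5 + 7795.3 = 8771.5 lb/h.
Recycle F8 = (1−0.093)×8771.5 = 7955.8 lb/h.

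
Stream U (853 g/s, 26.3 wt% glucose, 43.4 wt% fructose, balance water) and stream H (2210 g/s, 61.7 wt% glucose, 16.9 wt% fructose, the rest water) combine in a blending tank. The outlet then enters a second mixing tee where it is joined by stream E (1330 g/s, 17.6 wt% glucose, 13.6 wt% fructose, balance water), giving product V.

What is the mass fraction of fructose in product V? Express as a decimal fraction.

Overall, product flow = 4393 g/s.
fructose in = 853×0.434 + 2210×0.169 + 1330×0.136 = 924.57 g/s.
fructose fraction in V = 0.210.

0.210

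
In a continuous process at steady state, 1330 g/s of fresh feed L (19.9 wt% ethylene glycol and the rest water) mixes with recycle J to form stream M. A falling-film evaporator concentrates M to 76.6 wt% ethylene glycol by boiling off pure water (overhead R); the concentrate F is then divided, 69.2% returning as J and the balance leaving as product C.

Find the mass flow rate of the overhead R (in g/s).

Overall ethylene glycol balance (none leaves overhead): ethylene glycol in fresh feed = ethylene glycol in product, i.e. 1330×0.199 = (1−0.692)·F·0.766.
F = 264.67/(0.766×0.308) = 1121.8 g/s.
Recycle J = 0.692×1121.8 = 776.3 g/s.
Combined feed M = 1330 + 776.3 = 2106.3 g/s.
Overhead R = M − F = 2106.3 − 1121.8 = 984.48 g/s.

984.5 g/s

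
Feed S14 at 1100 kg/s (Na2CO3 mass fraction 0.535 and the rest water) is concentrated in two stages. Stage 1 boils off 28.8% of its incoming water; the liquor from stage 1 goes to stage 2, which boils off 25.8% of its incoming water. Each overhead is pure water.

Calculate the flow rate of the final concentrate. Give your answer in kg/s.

water in feed = 1100×0.465 = 511.5 kg/s.
After stage 1: water left = (1−0.288)×511.5 = 364.19; stream total = 952.69 kg/s.
After stage 2: water left = (1−0.258)×364.19 = 270.23; final concentrate = 858.73 kg/s.

858.7 kg/s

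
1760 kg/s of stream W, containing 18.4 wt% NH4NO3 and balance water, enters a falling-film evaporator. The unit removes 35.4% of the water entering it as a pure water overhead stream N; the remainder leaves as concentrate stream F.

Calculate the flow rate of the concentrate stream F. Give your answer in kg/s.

1252 kg/s

water entering = 1760×0.816 = 1436.2 kg/s; overhead removed = 0.354×1436.2 = 508.4 kg/s.
Concentrate = 1760 − 508.4 = 1251.6 kg/s.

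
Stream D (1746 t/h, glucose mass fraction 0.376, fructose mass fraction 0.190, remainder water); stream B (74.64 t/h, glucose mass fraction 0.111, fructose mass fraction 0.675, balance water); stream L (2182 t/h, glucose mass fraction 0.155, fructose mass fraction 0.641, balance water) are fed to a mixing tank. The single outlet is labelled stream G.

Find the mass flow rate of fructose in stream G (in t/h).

fructose out = fructose in = 1746×0.190 + 74.64×0.675 + 2182×0.641 = 1780.8 t/h.

1781 t/h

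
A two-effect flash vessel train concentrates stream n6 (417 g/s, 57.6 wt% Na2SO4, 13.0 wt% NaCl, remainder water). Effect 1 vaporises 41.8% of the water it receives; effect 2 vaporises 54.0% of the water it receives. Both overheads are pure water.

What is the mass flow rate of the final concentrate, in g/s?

327.2 g/s

water in feed = 417×0.294 = 122.6 g/s.
After stage 1: water left = (1−0.418)×122.6 = 71.352; stream total = 365.75 g/s.
After stage 2: water left = (1−0.540)×71.352 = 32.822; final concentrate = 327.22 g/s.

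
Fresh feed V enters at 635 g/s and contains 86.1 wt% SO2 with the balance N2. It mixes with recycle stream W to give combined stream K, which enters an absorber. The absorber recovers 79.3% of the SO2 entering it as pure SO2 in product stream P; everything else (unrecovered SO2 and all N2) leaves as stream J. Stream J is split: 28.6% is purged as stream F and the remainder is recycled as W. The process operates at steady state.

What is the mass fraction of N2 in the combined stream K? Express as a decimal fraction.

0.325

N2 enters only via V and leaves only via the purge: 635×0.139 = 0.286×(N2 in J), and the absorber passes all N2, so N2 in K = N2 in J = 308.62 g/s.
SO2 in K: m_A = 635×0.861 + (1−0.286)·(1−0.793)·m_A, so m_A = 546.74/0.8522 = 641.56 g/s.
K = 641.56 + 308.62 = 950.17 g/s.
N2 fraction in K = 308.62/950.17 = 0.325.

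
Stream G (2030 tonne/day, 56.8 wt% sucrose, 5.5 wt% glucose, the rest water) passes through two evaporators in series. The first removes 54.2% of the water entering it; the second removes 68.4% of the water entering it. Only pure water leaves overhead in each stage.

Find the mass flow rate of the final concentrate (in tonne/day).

1375 tonne/day

water in feed = 2030×0.377 = 765.31 tonne/day.
After stage 1: water left = (1−0.542)×765.31 = 350.51; stream total = 1615.2 tonne/day.
After stage 2: water left = (1−0.684)×350.51 = 110.76; final concentrate = 1375.5 tonne/day.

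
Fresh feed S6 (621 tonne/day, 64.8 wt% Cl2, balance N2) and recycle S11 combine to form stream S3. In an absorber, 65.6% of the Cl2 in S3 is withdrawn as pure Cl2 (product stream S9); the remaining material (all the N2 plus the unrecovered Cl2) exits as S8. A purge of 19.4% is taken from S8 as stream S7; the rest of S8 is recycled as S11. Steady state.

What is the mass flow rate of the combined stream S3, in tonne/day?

N2 enters only via S6 and leaves only via the purge: 621×0.352 = 0.194×(N2 in S8), and the absorber passes all N2, so N2 in S3 = N2 in S8 = 1126.8 tonne/day.
Cl2 in S3: m_A = 621×0.648 + (1−0.194)·(1−0.656)·m_A, so m_A = 402.41/0.7227 = 556.78 tonne/day.
S3 = 556.78 + 1126.8 = 1683.5 tonne/day.

1684 tonne/day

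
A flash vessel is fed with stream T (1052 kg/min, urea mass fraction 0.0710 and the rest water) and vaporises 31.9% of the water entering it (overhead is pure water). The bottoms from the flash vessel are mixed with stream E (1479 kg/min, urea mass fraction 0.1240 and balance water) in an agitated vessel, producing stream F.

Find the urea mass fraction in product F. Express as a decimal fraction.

0.1163

Vapour removed = 0.319×0.929×1052 = 311.76 kg/min; concentrate = 740.24 kg/min.
urea reaching the mixer = 74.692 (from concentrate) + 1479×0.124 = 258.09 kg/min.
Product flow = 740.24 + 1479 = 2219.2 kg/min; urea fraction = 0.1163.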